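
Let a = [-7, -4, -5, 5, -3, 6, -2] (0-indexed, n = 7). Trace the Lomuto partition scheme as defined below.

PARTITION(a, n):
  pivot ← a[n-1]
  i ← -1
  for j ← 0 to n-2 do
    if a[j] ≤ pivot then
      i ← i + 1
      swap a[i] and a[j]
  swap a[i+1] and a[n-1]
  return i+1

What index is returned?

4

pivot=-2, i=-1
j=0: -7≤-2, i=0, swap(0,0) ⇒ [-7, -4, -5, 5, -3, 6, -2]
j=1: -4≤-2, i=1, swap(1,1) ⇒ [-7, -4, -5, 5, -3, 6, -2]
j=2: -5≤-2, i=2, swap(2,2) ⇒ [-7, -4, -5, 5, -3, 6, -2]
j=3: 5>-2, skip
j=4: -3≤-2, i=3, swap(3,4) ⇒ [-7, -4, -5, -3, 5, 6, -2]
j=5: 6>-2, skip
swap(4,6) ⇒ [-7, -4, -5, -3, -2, 6, 5]; return 4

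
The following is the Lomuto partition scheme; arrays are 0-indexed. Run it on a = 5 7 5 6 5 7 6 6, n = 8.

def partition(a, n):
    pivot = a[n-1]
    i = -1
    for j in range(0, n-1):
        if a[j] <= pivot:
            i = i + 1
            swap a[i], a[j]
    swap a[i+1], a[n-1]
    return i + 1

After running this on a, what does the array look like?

5 5 6 5 6 6 7 7

pivot=6, i=-1
j=0: 5≤6, i=0, swap(0,0) ⇒ 5 7 5 6 5 7 6 6
j=1: 7>6, skip
j=2: 5≤6, i=1, swap(1,2) ⇒ 5 5 7 6 5 7 6 6
j=3: 6≤6, i=2, swap(2,3) ⇒ 5 5 6 7 5 7 6 6
j=4: 5≤6, i=3, swap(3,4) ⇒ 5 5 6 5 7 7 6 6
j=5: 7>6, skip
j=6: 6≤6, i=4, swap(4,6) ⇒ 5 5 6 5 6 7 7 6
swap(5,7) ⇒ 5 5 6 5 6 6 7 7; return 5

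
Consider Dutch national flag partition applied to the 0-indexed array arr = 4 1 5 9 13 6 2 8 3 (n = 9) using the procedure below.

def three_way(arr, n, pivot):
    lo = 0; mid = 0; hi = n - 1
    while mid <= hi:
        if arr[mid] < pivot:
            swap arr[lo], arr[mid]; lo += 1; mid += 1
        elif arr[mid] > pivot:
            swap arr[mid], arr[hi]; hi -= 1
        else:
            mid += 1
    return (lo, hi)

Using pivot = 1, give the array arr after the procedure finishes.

pivot = 1; lo=0, mid=0, hi=8
arr[mid]=4>1: swap arr[0],arr[8]; hi=7 → 3 1 5 9 13 6 2 8 4
arr[mid]=3>1: swap arr[0],arr[7]; hi=6 → 8 1 5 9 13 6 2 3 4
arr[mid]=8>1: swap arr[0],arr[6]; hi=5 → 2 1 5 9 13 6 8 3 4
arr[mid]=2>1: swap arr[0],arr[5]; hi=4 → 6 1 5 9 13 2 8 3 4
arr[mid]=6>1: swap arr[0],arr[4]; hi=3 → 13 1 5 9 6 2 8 3 4
arr[mid]=13>1: swap arr[0],arr[3]; hi=2 → 9 1 5 13 6 2 8 3 4
arr[mid]=9>1: swap arr[0],arr[2]; hi=1 → 5 1 9 13 6 2 8 3 4
arr[mid]=5>1: swap arr[0],arr[1]; hi=0 → 1 5 9 13 6 2 8 3 4
arr[mid]=1=1: mid=1
end: lo=0, hi=0; arr = 1 5 9 13 6 2 8 3 4

1 5 9 13 6 2 8 3 4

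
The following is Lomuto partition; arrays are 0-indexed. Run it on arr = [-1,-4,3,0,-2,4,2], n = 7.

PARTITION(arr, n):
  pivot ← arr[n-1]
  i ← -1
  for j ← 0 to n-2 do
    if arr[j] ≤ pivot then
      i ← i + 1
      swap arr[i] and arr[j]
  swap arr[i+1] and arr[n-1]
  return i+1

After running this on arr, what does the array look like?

pivot=2, i=-1
j=0: -1≤2, i=0, swap(0,0) ⇒ [-1,-4,3,0,-2,4,2]
j=1: -4≤2, i=1, swap(1,1) ⇒ [-1,-4,3,0,-2,4,2]
j=2: 3>2, skip
j=3: 0≤2, i=2, swap(2,3) ⇒ [-1,-4,0,3,-2,4,2]
j=4: -2≤2, i=3, swap(3,4) ⇒ [-1,-4,0,-2,3,4,2]
j=5: 4>2, skip
swap(4,6) ⇒ [-1,-4,0,-2,2,4,3]; return 4

[-1,-4,0,-2,2,4,3]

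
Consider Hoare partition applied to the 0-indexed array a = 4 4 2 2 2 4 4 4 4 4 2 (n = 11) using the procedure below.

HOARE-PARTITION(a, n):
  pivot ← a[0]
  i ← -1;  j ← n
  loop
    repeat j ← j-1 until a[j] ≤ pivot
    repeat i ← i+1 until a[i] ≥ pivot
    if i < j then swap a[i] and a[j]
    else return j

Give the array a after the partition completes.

2 4 2 2 2 4 4 4 4 4 4

pivot = a[0] = 4; i = -1, j = 11
j→10 (a[10]=2≤4), i→0 (a[0]=4≥4); i<j, swap → 2 4 2 2 2 4 4 4 4 4 4
j→9 (a[9]=4≤4), i→1 (a[1]=4≥4); i<j, swap → 2 4 2 2 2 4 4 4 4 4 4
j→8 (a[8]=4≤4), i→5 (a[5]=4≥4); i<j, swap → 2 4 2 2 2 4 4 4 4 4 4
j→7 (a[7]=4≤4), i→6 (a[6]=4≥4); i<j, swap → 2 4 2 2 2 4 4 4 4 4 4
j→6, i→7; i≥j, return j=6. a = 2 4 2 2 2 4 4 4 4 4 4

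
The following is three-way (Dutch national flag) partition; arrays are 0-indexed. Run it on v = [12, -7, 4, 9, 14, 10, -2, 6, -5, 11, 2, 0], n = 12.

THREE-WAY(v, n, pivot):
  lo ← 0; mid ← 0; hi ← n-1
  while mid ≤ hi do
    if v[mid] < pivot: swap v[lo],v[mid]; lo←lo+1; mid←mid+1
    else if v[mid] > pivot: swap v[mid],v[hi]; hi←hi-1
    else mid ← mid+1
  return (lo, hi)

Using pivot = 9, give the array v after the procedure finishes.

lo=0 mid=0 hi=11
12>9: swap(0,11), hi=10 ⇒ [0, -7, 4, 9, 14, 10, -2, 6, -5, 11, 2, 12]
0<9: swap(0,0), lo=1 mid=1 ⇒ [0, -7, 4, 9, 14, 10, -2, 6, -5, 11, 2, 12]
-7<9: swap(1,1), lo=2 mid=2 ⇒ [0, -7, 4, 9, 14, 10, -2, 6, -5, 11, 2, 12]
4<9: swap(2,2), lo=3 mid=3 ⇒ [0, -7, 4, 9, 14, 10, -2, 6, -5, 11, 2, 12]
9=9: mid=4
14>9: swap(4,10), hi=9 ⇒ [0, -7, 4, 9, 2, 10, -2, 6, -5, 11, 14, 12]
2<9: swap(3,4), lo=4 mid=5 ⇒ [0, -7, 4, 2, 9, 10, -2, 6, -5, 11, 14, 12]
10>9: swap(5,9), hi=8 ⇒ [0, -7, 4, 2, 9, 11, -2, 6, -5, 10, 14, 12]
11>9: swap(5,8), hi=7 ⇒ [0, -7, 4, 2, 9, -5, -2, 6, 11, 10, 14, 12]
-5<9: swap(4,5), lo=5 mid=6 ⇒ [0, -7, 4, 2, -5, 9, -2, 6, 11, 10, 14, 12]
-2<9: swap(5,6), lo=6 mid=7 ⇒ [0, -7, 4, 2, -5, -2, 9, 6, 11, 10, 14, 12]
6<9: swap(6,7), lo=7 mid=8 ⇒ [0, -7, 4, 2, -5, -2, 6, 9, 11, 10, 14, 12]
done. lo=7 hi=7; v=[0, -7, 4, 2, -5, -2, 6, 9, 11, 10, 14, 12]

[0, -7, 4, 2, -5, -2, 6, 9, 11, 10, 14, 12]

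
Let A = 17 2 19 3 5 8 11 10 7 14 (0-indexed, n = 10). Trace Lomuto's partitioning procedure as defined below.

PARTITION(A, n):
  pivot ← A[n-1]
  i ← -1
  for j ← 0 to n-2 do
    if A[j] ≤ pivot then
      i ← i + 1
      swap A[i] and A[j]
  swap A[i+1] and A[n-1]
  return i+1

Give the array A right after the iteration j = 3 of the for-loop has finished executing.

pivot = A[9] = 14; i = -1
j=0: A[0]=17 > 14 → no swap
j=1: A[1]=2 ≤ 14 → i=0, swap A[0],A[1] → 2 17 19 3 5 8 11 10 7 14
j=2: A[2]=19 > 14 → no swap
j=3: A[3]=3 ≤ 14 → i=1, swap A[1],A[3] → 2 3 19 17 5 8 11 10 7 14
(after j=3) A = 2 3 19 17 5 8 11 10 7 14

2 3 19 17 5 8 11 10 7 14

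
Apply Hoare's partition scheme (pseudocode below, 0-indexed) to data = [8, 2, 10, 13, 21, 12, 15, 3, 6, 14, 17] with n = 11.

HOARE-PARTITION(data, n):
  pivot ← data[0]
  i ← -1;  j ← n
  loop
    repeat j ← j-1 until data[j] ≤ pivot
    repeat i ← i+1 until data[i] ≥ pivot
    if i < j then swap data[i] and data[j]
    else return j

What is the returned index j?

2

pivot = data[0] = 8; i = -1, j = 11
j→8 (data[8]=6≤8), i→0 (data[0]=8≥8); i<j, swap → [6, 2, 10, 13, 21, 12, 15, 3, 8, 14, 17]
j→7 (data[7]=3≤8), i→2 (data[2]=10≥8); i<j, swap → [6, 2, 3, 13, 21, 12, 15, 10, 8, 14, 17]
j→2, i→3; i≥j, return j=2. data = [6, 2, 3, 13, 21, 12, 15, 10, 8, 14, 17]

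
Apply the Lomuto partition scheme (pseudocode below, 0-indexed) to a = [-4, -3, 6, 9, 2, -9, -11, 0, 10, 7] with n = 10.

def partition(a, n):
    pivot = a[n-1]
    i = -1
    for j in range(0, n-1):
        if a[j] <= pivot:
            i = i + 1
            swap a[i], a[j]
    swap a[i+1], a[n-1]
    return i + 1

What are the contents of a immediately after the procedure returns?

[-4, -3, 6, 2, -9, -11, 0, 7, 10, 9]

pivot = a[9] = 7; i = -1
j=0: a[0]=-4 ≤ 7 → i=0, swap a[0],a[0] (no change) → [-4, -3, 6, 9, 2, -9, -11, 0, 10, 7]
j=1: a[1]=-3 ≤ 7 → i=1, swap a[1],a[1] (no change) → [-4, -3, 6, 9, 2, -9, -11, 0, 10, 7]
j=2: a[2]=6 ≤ 7 → i=2, swap a[2],a[2] (no change) → [-4, -3, 6, 9, 2, -9, -11, 0, 10, 7]
j=3: a[3]=9 > 7 → no swap
j=4: a[4]=2 ≤ 7 → i=3, swap a[3],a[4] → [-4, -3, 6, 2, 9, -9, -11, 0, 10, 7]
j=5: a[5]=-9 ≤ 7 → i=4, swap a[4],a[5] → [-4, -3, 6, 2, -9, 9, -11, 0, 10, 7]
j=6: a[6]=-11 ≤ 7 → i=5, swap a[5],a[6] → [-4, -3, 6, 2, -9, -11, 9, 0, 10, 7]
j=7: a[7]=0 ≤ 7 → i=6, swap a[6],a[7] → [-4, -3, 6, 2, -9, -11, 0, 9, 10, 7]
j=8: a[8]=10 > 7 → no swap
final swap a[7],a[9] → [-4, -3, 6, 2, -9, -11, 0, 7, 10, 9]; return 7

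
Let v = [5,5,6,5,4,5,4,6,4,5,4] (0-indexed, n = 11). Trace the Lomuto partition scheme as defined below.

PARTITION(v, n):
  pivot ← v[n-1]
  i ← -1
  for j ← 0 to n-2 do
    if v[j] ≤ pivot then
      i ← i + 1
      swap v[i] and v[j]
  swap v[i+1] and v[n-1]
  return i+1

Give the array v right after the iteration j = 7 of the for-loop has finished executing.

pivot = v[10] = 4; i = -1
j=0: v[0]=5 > 4 → no swap
j=1: v[1]=5 > 4 → no swap
j=2: v[2]=6 > 4 → no swap
j=3: v[3]=5 > 4 → no swap
j=4: v[4]=4 ≤ 4 → i=0, swap v[0],v[4] → [4,5,6,5,5,5,4,6,4,5,4]
j=5: v[5]=5 > 4 → no swap
j=6: v[6]=4 ≤ 4 → i=1, swap v[1],v[6] → [4,4,6,5,5,5,5,6,4,5,4]
j=7: v[7]=6 > 4 → no swap
(after j=7) v = [4,4,6,5,5,5,5,6,4,5,4]

[4,4,6,5,5,5,5,6,4,5,4]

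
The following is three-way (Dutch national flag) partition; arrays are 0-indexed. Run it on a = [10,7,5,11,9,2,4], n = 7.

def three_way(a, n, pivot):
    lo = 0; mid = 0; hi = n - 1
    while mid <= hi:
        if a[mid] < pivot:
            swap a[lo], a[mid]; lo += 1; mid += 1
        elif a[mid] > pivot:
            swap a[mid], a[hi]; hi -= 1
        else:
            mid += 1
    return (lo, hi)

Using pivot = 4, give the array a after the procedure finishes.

[2,4,11,9,5,7,10]

lo=0 mid=0 hi=6
10>4: swap(0,6), hi=5 ⇒ [4,7,5,11,9,2,10]
4=4: mid=1
7>4: swap(1,5), hi=4 ⇒ [4,2,5,11,9,7,10]
2<4: swap(0,1), lo=1 mid=2 ⇒ [2,4,5,11,9,7,10]
5>4: swap(2,4), hi=3 ⇒ [2,4,9,11,5,7,10]
9>4: swap(2,3), hi=2 ⇒ [2,4,11,9,5,7,10]
11>4: swap(2,2), hi=1 ⇒ [2,4,11,9,5,7,10]
done. lo=1 hi=1; a=[2,4,11,9,5,7,10]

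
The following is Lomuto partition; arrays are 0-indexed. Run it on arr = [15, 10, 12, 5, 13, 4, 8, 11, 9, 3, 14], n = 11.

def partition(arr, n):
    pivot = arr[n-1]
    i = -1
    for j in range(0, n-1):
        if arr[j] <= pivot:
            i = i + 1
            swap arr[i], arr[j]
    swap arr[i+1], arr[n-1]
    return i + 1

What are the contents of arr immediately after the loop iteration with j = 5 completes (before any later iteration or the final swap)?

[10, 12, 5, 13, 4, 15, 8, 11, 9, 3, 14]

pivot = arr[10] = 14; i = -1
j=0: arr[0]=15 > 14 → no swap
j=1: arr[1]=10 ≤ 14 → i=0, swap arr[0],arr[1] → [10, 15, 12, 5, 13, 4, 8, 11, 9, 3, 14]
j=2: arr[2]=12 ≤ 14 → i=1, swap arr[1],arr[2] → [10, 12, 15, 5, 13, 4, 8, 11, 9, 3, 14]
j=3: arr[3]=5 ≤ 14 → i=2, swap arr[2],arr[3] → [10, 12, 5, 15, 13, 4, 8, 11, 9, 3, 14]
j=4: arr[4]=13 ≤ 14 → i=3, swap arr[3],arr[4] → [10, 12, 5, 13, 15, 4, 8, 11, 9, 3, 14]
j=5: arr[5]=4 ≤ 14 → i=4, swap arr[4],arr[5] → [10, 12, 5, 13, 4, 15, 8, 11, 9, 3, 14]
(after j=5) arr = [10, 12, 5, 13, 4, 15, 8, 11, 9, 3, 14]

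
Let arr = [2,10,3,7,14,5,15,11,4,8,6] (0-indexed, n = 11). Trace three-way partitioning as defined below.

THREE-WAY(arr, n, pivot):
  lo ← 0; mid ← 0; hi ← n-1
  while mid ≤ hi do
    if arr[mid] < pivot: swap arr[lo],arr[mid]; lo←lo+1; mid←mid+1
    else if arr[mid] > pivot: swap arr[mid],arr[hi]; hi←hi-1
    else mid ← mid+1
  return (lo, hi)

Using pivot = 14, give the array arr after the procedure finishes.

[2,10,3,7,5,6,11,4,8,14,15]

pivot = 14; lo=0, mid=0, hi=10
arr[mid]=2<14: swap arr[0],arr[0]; lo=1,mid=1 → [2,10,3,7,14,5,15,11,4,8,6]
arr[mid]=10<14: swap arr[1],arr[1]; lo=2,mid=2 → [2,10,3,7,14,5,15,11,4,8,6]
arr[mid]=3<14: swap arr[2],arr[2]; lo=3,mid=3 → [2,10,3,7,14,5,15,11,4,8,6]
arr[mid]=7<14: swap arr[3],arr[3]; lo=4,mid=4 → [2,10,3,7,14,5,15,11,4,8,6]
arr[mid]=14=14: mid=5
arr[mid]=5<14: swap arr[4],arr[5]; lo=5,mid=6 → [2,10,3,7,5,14,15,11,4,8,6]
arr[mid]=15>14: swap arr[6],arr[10]; hi=9 → [2,10,3,7,5,14,6,11,4,8,15]
arr[mid]=6<14: swap arr[5],arr[6]; lo=6,mid=7 → [2,10,3,7,5,6,14,11,4,8,15]
arr[mid]=11<14: swap arr[6],arr[7]; lo=7,mid=8 → [2,10,3,7,5,6,11,14,4,8,15]
arr[mid]=4<14: swap arr[7],arr[8]; lo=8,mid=9 → [2,10,3,7,5,6,11,4,14,8,15]
arr[mid]=8<14: swap arr[8],arr[9]; lo=9,mid=10 → [2,10,3,7,5,6,11,4,8,14,15]
end: lo=9, hi=9; arr = [2,10,3,7,5,6,11,4,8,14,15]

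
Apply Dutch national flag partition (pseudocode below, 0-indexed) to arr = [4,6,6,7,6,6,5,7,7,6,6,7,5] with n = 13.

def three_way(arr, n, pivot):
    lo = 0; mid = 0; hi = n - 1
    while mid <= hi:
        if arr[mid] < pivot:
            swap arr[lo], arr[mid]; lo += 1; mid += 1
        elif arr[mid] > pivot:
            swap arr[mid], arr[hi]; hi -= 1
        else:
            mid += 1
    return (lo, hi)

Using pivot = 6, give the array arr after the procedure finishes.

pivot = 6; lo=0, mid=0, hi=12
arr[mid]=4<6: swap arr[0],arr[0]; lo=1,mid=1 → [4,6,6,7,6,6,5,7,7,6,6,7,5]
arr[mid]=6=6: mid=2
arr[mid]=6=6: mid=3
arr[mid]=7>6: swap arr[3],arr[12]; hi=11 → [4,6,6,5,6,6,5,7,7,6,6,7,7]
arr[mid]=5<6: swap arr[1],arr[3]; lo=2,mid=4 → [4,5,6,6,6,6,5,7,7,6,6,7,7]
arr[mid]=6=6: mid=5
arr[mid]=6=6: mid=6
arr[mid]=5<6: swap arr[2],arr[6]; lo=3,mid=7 → [4,5,5,6,6,6,6,7,7,6,6,7,7]
arr[mid]=7>6: swap arr[7],arr[11]; hi=10 → [4,5,5,6,6,6,6,7,7,6,6,7,7]
arr[mid]=7>6: swap arr[7],arr[10]; hi=9 → [4,5,5,6,6,6,6,6,7,6,7,7,7]
arr[mid]=6=6: mid=8
arr[mid]=7>6: swap arr[8],arr[9]; hi=8 → [4,5,5,6,6,6,6,6,6,7,7,7,7]
arr[mid]=6=6: mid=9
end: lo=3, hi=8; arr = [4,5,5,6,6,6,6,6,6,7,7,7,7]

[4,5,5,6,6,6,6,6,6,7,7,7,7]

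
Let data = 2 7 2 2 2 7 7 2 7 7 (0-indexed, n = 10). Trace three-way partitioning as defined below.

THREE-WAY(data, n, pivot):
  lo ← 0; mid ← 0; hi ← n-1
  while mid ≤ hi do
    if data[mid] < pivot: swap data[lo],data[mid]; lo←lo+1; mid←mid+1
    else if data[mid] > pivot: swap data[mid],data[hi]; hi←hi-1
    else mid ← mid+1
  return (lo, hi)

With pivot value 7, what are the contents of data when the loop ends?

pivot = 7; lo=0, mid=0, hi=9
data[mid]=2<7: swap data[0],data[0]; lo=1,mid=1 → 2 7 2 2 2 7 7 2 7 7
data[mid]=7=7: mid=2
data[mid]=2<7: swap data[1],data[2]; lo=2,mid=3 → 2 2 7 2 2 7 7 2 7 7
data[mid]=2<7: swap data[2],data[3]; lo=3,mid=4 → 2 2 2 7 2 7 7 2 7 7
data[mid]=2<7: swap data[3],data[4]; lo=4,mid=5 → 2 2 2 2 7 7 7 2 7 7
data[mid]=7=7: mid=6
data[mid]=7=7: mid=7
data[mid]=2<7: swap data[4],data[7]; lo=5,mid=8 → 2 2 2 2 2 7 7 7 7 7
data[mid]=7=7: mid=9
data[mid]=7=7: mid=10
end: lo=5, hi=9; data = 2 2 2 2 2 7 7 7 7 7

2 2 2 2 2 7 7 7 7 7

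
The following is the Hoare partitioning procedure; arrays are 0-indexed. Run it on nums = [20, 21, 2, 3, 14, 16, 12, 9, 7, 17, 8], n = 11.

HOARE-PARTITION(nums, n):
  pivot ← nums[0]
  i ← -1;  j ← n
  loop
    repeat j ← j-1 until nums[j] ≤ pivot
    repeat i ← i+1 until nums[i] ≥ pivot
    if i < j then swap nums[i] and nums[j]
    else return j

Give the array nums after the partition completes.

pivot = nums[0] = 20; i = -1, j = 11
j→10 (nums[10]=8≤20), i→0 (nums[0]=20≥20); i<j, swap → [8, 21, 2, 3, 14, 16, 12, 9, 7, 17, 20]
j→9 (nums[9]=17≤20), i→1 (nums[1]=21≥20); i<j, swap → [8, 17, 2, 3, 14, 16, 12, 9, 7, 21, 20]
j→8, i→9; i≥j, return j=8. nums = [8, 17, 2, 3, 14, 16, 12, 9, 7, 21, 20]

[8, 17, 2, 3, 14, 16, 12, 9, 7, 21, 20]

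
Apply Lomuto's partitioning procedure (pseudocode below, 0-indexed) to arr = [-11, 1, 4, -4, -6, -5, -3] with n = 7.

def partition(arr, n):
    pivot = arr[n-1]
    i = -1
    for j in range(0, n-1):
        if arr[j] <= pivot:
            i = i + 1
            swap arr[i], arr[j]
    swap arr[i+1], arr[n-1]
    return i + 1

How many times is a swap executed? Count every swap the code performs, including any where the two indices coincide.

pivot=-3, i=-1
j=0: -11≤-3, i=0, swap(0,0) ⇒ [-11, 1, 4, -4, -6, -5, -3]
j=1: 1>-3, skip
j=2: 4>-3, skip
j=3: -4≤-3, i=1, swap(1,3) ⇒ [-11, -4, 4, 1, -6, -5, -3]
j=4: -6≤-3, i=2, swap(2,4) ⇒ [-11, -4, -6, 1, 4, -5, -3]
j=5: -5≤-3, i=3, swap(3,5) ⇒ [-11, -4, -6, -5, 4, 1, -3]
swap(4,6) ⇒ [-11, -4, -6, -5, -3, 1, 4]; return 4

5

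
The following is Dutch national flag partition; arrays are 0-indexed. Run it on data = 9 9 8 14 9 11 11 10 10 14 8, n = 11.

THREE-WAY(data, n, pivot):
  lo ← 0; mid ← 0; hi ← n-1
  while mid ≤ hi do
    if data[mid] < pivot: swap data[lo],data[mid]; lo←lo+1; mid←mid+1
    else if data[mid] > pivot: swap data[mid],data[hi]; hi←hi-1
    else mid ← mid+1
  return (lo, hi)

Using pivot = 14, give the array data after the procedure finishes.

pivot = 14; lo=0, mid=0, hi=10
data[mid]=9<14: swap data[0],data[0]; lo=1,mid=1 → 9 9 8 14 9 11 11 10 10 14 8
data[mid]=9<14: swap data[1],data[1]; lo=2,mid=2 → 9 9 8 14 9 11 11 10 10 14 8
data[mid]=8<14: swap data[2],data[2]; lo=3,mid=3 → 9 9 8 14 9 11 11 10 10 14 8
data[mid]=14=14: mid=4
data[mid]=9<14: swap data[3],data[4]; lo=4,mid=5 → 9 9 8 9 14 11 11 10 10 14 8
data[mid]=11<14: swap data[4],data[5]; lo=5,mid=6 → 9 9 8 9 11 14 11 10 10 14 8
data[mid]=11<14: swap data[5],data[6]; lo=6,mid=7 → 9 9 8 9 11 11 14 10 10 14 8
data[mid]=10<14: swap data[6],data[7]; lo=7,mid=8 → 9 9 8 9 11 11 10 14 10 14 8
data[mid]=10<14: swap data[7],data[8]; lo=8,mid=9 → 9 9 8 9 11 11 10 10 14 14 8
data[mid]=14=14: mid=10
data[mid]=8<14: swap data[8],data[10]; lo=9,mid=11 → 9 9 8 9 11 11 10 10 8 14 14
end: lo=9, hi=10; data = 9 9 8 9 11 11 10 10 8 14 14

9 9 8 9 11 11 10 10 8 14 14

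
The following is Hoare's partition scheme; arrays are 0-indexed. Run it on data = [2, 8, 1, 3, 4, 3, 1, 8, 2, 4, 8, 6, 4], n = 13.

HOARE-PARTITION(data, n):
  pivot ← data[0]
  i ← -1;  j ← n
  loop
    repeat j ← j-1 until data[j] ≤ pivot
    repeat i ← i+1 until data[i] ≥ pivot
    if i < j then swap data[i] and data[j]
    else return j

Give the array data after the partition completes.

pivot = data[0] = 2; i = -1, j = 13
j→8 (data[8]=2≤2), i→0 (data[0]=2≥2); i<j, swap → [2, 8, 1, 3, 4, 3, 1, 8, 2, 4, 8, 6, 4]
j→6 (data[6]=1≤2), i→1 (data[1]=8≥2); i<j, swap → [2, 1, 1, 3, 4, 3, 8, 8, 2, 4, 8, 6, 4]
j→2, i→3; i≥j, return j=2. data = [2, 1, 1, 3, 4, 3, 8, 8, 2, 4, 8, 6, 4]

[2, 1, 1, 3, 4, 3, 8, 8, 2, 4, 8, 6, 4]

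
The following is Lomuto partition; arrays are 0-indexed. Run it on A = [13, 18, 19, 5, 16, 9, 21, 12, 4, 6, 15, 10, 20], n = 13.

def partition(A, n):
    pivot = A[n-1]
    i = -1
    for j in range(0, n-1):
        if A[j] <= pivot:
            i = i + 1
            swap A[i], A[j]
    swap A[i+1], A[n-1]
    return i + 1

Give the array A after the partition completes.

pivot = A[12] = 20; i = -1
j=0: A[0]=13 ≤ 20 → i=0, swap A[0],A[0] (no change) → [13, 18, 19, 5, 16, 9, 21, 12, 4, 6, 15, 10, 20]
j=1: A[1]=18 ≤ 20 → i=1, swap A[1],A[1] (no change) → [13, 18, 19, 5, 16, 9, 21, 12, 4, 6, 15, 10, 20]
j=2: A[2]=19 ≤ 20 → i=2, swap A[2],A[2] (no change) → [13, 18, 19, 5, 16, 9, 21, 12, 4, 6, 15, 10, 20]
j=3: A[3]=5 ≤ 20 → i=3, swap A[3],A[3] (no change) → [13, 18, 19, 5, 16, 9, 21, 12, 4, 6, 15, 10, 20]
j=4: A[4]=16 ≤ 20 → i=4, swap A[4],A[4] (no change) → [13, 18, 19, 5, 16, 9, 21, 12, 4, 6, 15, 10, 20]
j=5: A[5]=9 ≤ 20 → i=5, swap A[5],A[5] (no change) → [13, 18, 19, 5, 16, 9, 21, 12, 4, 6, 15, 10, 20]
j=6: A[6]=21 > 20 → no swap
j=7: A[7]=12 ≤ 20 → i=6, swap A[6],A[7] → [13, 18, 19, 5, 16, 9, 12, 21, 4, 6, 15, 10, 20]
j=8: A[8]=4 ≤ 20 → i=7, swap A[7],A[8] → [13, 18, 19, 5, 16, 9, 12, 4, 21, 6, 15, 10, 20]
j=9: A[9]=6 ≤ 20 → i=8, swap A[8],A[9] → [13, 18, 19, 5, 16, 9, 12, 4, 6, 21, 15, 10, 20]
j=10: A[10]=15 ≤ 20 → i=9, swap A[9],A[10] → [13, 18, 19, 5, 16, 9, 12, 4, 6, 15, 21, 10, 20]
j=11: A[11]=10 ≤ 20 → i=10, swap A[10],A[11] → [13, 18, 19, 5, 16, 9, 12, 4, 6, 15, 10, 21, 20]
final swap A[11],A[12] → [13, 18, 19, 5, 16, 9, 12, 4, 6, 15, 10, 20, 21]; return 11

[13, 18, 19, 5, 16, 9, 12, 4, 6, 15, 10, 20, 21]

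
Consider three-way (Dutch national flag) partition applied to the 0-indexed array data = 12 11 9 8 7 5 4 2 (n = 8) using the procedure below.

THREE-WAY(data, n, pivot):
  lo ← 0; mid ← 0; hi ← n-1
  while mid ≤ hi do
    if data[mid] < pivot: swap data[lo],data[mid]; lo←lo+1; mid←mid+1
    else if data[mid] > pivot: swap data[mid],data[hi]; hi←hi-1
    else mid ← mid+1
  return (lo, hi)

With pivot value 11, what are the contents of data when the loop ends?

pivot = 11; lo=0, mid=0, hi=7
data[mid]=12>11: swap data[0],data[7]; hi=6 → 2 11 9 8 7 5 4 12
data[mid]=2<11: swap data[0],data[0]; lo=1,mid=1 → 2 11 9 8 7 5 4 12
data[mid]=11=11: mid=2
data[mid]=9<11: swap data[1],data[2]; lo=2,mid=3 → 2 9 11 8 7 5 4 12
data[mid]=8<11: swap data[2],data[3]; lo=3,mid=4 → 2 9 8 11 7 5 4 12
data[mid]=7<11: swap data[3],data[4]; lo=4,mid=5 → 2 9 8 7 11 5 4 12
data[mid]=5<11: swap data[4],data[5]; lo=5,mid=6 → 2 9 8 7 5 11 4 12
data[mid]=4<11: swap data[5],data[6]; lo=6,mid=7 → 2 9 8 7 5 4 11 12
end: lo=6, hi=6; data = 2 9 8 7 5 4 11 12

2 9 8 7 5 4 11 12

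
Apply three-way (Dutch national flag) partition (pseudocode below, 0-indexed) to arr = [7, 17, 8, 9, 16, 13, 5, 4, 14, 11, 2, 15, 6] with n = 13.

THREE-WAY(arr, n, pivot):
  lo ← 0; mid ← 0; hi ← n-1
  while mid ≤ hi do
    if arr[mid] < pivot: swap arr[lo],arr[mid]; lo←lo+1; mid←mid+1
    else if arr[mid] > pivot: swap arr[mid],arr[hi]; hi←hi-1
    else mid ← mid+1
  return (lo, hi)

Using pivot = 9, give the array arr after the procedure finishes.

pivot = 9; lo=0, mid=0, hi=12
arr[mid]=7<9: swap arr[0],arr[0]; lo=1,mid=1 → [7, 17, 8, 9, 16, 13, 5, 4, 14, 11, 2, 15, 6]
arr[mid]=17>9: swap arr[1],arr[12]; hi=11 → [7, 6, 8, 9, 16, 13, 5, 4, 14, 11, 2, 15, 17]
arr[mid]=6<9: swap arr[1],arr[1]; lo=2,mid=2 → [7, 6, 8, 9, 16, 13, 5, 4, 14, 11, 2, 15, 17]
arr[mid]=8<9: swap arr[2],arr[2]; lo=3,mid=3 → [7, 6, 8, 9, 16, 13, 5, 4, 14, 11, 2, 15, 17]
arr[mid]=9=9: mid=4
arr[mid]=16>9: swap arr[4],arr[11]; hi=10 → [7, 6, 8, 9, 15, 13, 5, 4, 14, 11, 2, 16, 17]
arr[mid]=15>9: swap arr[4],arr[10]; hi=9 → [7, 6, 8, 9, 2, 13, 5, 4, 14, 11, 15, 16, 17]
arr[mid]=2<9: swap arr[3],arr[4]; lo=4,mid=5 → [7, 6, 8, 2, 9, 13, 5, 4, 14, 11, 15, 16, 17]
arr[mid]=13>9: swap arr[5],arr[9]; hi=8 → [7, 6, 8, 2, 9, 11, 5, 4, 14, 13, 15, 16, 17]
arr[mid]=11>9: swap arr[5],arr[8]; hi=7 → [7, 6, 8, 2, 9, 14, 5, 4, 11, 13, 15, 16, 17]
arr[mid]=14>9: swap arr[5],arr[7]; hi=6 → [7, 6, 8, 2, 9, 4, 5, 14, 11, 13, 15, 16, 17]
arr[mid]=4<9: swap arr[4],arr[5]; lo=5,mid=6 → [7, 6, 8, 2, 4, 9, 5, 14, 11, 13, 15, 16, 17]
arr[mid]=5<9: swap arr[5],arr[6]; lo=6,mid=7 → [7, 6, 8, 2, 4, 5, 9, 14, 11, 13, 15, 16, 17]
end: lo=6, hi=6; arr = [7, 6, 8, 2, 4, 5, 9, 14, 11, 13, 15, 16, 17]

[7, 6, 8, 2, 4, 5, 9, 14, 11, 13, 15, 16, 17]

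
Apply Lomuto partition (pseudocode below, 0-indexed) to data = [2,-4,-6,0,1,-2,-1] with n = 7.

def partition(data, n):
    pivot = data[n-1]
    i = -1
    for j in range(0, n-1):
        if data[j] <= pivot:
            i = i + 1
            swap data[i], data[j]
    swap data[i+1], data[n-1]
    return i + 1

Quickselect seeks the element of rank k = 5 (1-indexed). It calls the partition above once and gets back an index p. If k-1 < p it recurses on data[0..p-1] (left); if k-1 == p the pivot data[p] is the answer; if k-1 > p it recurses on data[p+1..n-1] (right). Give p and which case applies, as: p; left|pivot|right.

pivot=-1, i=-1
j=0: 2>-1, skip
j=1: -4≤-1, i=0, swap(0,1) ⇒ [-4,2,-6,0,1,-2,-1]
j=2: -6≤-1, i=1, swap(1,2) ⇒ [-4,-6,2,0,1,-2,-1]
j=3: 0>-1, skip
j=4: 1>-1, skip
j=5: -2≤-1, i=2, swap(2,5) ⇒ [-4,-6,-2,0,1,2,-1]
swap(3,6) ⇒ [-4,-6,-2,-1,1,2,0]; return 3
p = 3; k-1 = 4 > 3 ⇒ right

3; right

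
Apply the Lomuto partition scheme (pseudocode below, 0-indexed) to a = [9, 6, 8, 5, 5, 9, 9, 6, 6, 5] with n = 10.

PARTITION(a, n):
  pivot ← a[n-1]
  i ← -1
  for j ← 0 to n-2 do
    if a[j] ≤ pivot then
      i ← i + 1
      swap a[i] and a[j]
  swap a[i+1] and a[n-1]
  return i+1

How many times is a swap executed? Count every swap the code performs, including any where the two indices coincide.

pivot=5, i=-1
j=0: 9>5, skip
j=1: 6>5, skip
j=2: 8>5, skip
j=3: 5≤5, i=0, swap(0,3) ⇒ [5, 6, 8, 9, 5, 9, 9, 6, 6, 5]
j=4: 5≤5, i=1, swap(1,4) ⇒ [5, 5, 8, 9, 6, 9, 9, 6, 6, 5]
j=5: 9>5, skip
j=6: 9>5, skip
j=7: 6>5, skip
j=8: 6>5, skip
swap(2,9) ⇒ [5, 5, 5, 9, 6, 9, 9, 6, 6, 8]; return 2

3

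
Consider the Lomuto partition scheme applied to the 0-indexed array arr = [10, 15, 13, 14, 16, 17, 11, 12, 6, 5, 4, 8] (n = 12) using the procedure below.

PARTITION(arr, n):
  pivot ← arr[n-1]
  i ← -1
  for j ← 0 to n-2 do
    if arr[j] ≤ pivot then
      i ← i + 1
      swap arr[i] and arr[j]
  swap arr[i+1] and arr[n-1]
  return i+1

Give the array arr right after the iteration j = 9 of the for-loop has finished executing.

[6, 5, 13, 14, 16, 17, 11, 12, 10, 15, 4, 8]

pivot=8, i=-1
j=0: 10>8, skip
j=1: 15>8, skip
j=2: 13>8, skip
j=3: 14>8, skip
j=4: 16>8, skip
j=5: 17>8, skip
j=6: 11>8, skip
j=7: 12>8, skip
j=8: 6≤8, i=0, swap(0,8) ⇒ [6, 15, 13, 14, 16, 17, 11, 12, 10, 5, 4, 8]
j=9: 5≤8, i=1, swap(1,9) ⇒ [6, 5, 13, 14, 16, 17, 11, 12, 10, 15, 4, 8]
(after j=9) arr = [6, 5, 13, 14, 16, 17, 11, 12, 10, 15, 4, 8]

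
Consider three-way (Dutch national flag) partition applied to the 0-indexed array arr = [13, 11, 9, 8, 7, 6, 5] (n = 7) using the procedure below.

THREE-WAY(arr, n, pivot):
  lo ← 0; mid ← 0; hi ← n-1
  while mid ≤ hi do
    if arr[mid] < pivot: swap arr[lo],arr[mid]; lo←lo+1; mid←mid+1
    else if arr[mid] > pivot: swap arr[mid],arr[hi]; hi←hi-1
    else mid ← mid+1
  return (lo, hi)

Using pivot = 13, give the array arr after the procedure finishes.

pivot = 13; lo=0, mid=0, hi=6
arr[mid]=13=13: mid=1
arr[mid]=11<13: swap arr[0],arr[1]; lo=1,mid=2 → [11, 13, 9, 8, 7, 6, 5]
arr[mid]=9<13: swap arr[1],arr[2]; lo=2,mid=3 → [11, 9, 13, 8, 7, 6, 5]
arr[mid]=8<13: swap arr[2],arr[3]; lo=3,mid=4 → [11, 9, 8, 13, 7, 6, 5]
arr[mid]=7<13: swap arr[3],arr[4]; lo=4,mid=5 → [11, 9, 8, 7, 13, 6, 5]
arr[mid]=6<13: swap arr[4],arr[5]; lo=5,mid=6 → [11, 9, 8, 7, 6, 13, 5]
arr[mid]=5<13: swap arr[5],arr[6]; lo=6,mid=7 → [11, 9, 8, 7, 6, 5, 13]
end: lo=6, hi=6; arr = [11, 9, 8, 7, 6, 5, 13]

[11, 9, 8, 7, 6, 5, 13]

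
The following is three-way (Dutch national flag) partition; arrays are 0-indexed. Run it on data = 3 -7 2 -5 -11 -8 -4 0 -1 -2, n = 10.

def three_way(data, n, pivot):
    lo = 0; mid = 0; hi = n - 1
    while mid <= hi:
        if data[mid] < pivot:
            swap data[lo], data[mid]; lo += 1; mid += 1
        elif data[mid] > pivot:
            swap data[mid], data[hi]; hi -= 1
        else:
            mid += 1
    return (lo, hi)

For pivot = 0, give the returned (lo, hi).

pivot = 0; lo=0, mid=0, hi=9
data[mid]=3>0: swap data[0],data[9]; hi=8 → -2 -7 2 -5 -11 -8 -4 0 -1 3
data[mid]=-2<0: swap data[0],data[0]; lo=1,mid=1 → -2 -7 2 -5 -11 -8 -4 0 -1 3
data[mid]=-7<0: swap data[1],data[1]; lo=2,mid=2 → -2 -7 2 -5 -11 -8 -4 0 -1 3
data[mid]=2>0: swap data[2],data[8]; hi=7 → -2 -7 -1 -5 -11 -8 -4 0 2 3
data[mid]=-1<0: swap data[2],data[2]; lo=3,mid=3 → -2 -7 -1 -5 -11 -8 -4 0 2 3
data[mid]=-5<0: swap data[3],data[3]; lo=4,mid=4 → -2 -7 -1 -5 -11 -8 -4 0 2 3
data[mid]=-11<0: swap data[4],data[4]; lo=5,mid=5 → -2 -7 -1 -5 -11 -8 -4 0 2 3
data[mid]=-8<0: swap data[5],data[5]; lo=6,mid=6 → -2 -7 -1 -5 -11 -8 -4 0 2 3
data[mid]=-4<0: swap data[6],data[6]; lo=7,mid=7 → -2 -7 -1 -5 -11 -8 -4 0 2 3
data[mid]=0=0: mid=8
end: lo=7, hi=7; data = -2 -7 -1 -5 -11 -8 -4 0 2 3

(7, 7)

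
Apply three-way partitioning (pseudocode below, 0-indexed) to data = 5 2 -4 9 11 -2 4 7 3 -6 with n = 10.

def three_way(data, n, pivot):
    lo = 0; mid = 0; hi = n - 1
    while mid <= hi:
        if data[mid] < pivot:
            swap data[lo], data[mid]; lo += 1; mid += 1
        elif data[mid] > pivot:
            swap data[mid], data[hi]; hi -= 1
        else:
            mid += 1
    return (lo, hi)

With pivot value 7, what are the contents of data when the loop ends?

pivot = 7; lo=0, mid=0, hi=9
data[mid]=5<7: swap data[0],data[0]; lo=1,mid=1 → 5 2 -4 9 11 -2 4 7 3 -6
data[mid]=2<7: swap data[1],data[1]; lo=2,mid=2 → 5 2 -4 9 11 -2 4 7 3 -6
data[mid]=-4<7: swap data[2],data[2]; lo=3,mid=3 → 5 2 -4 9 11 -2 4 7 3 -6
data[mid]=9>7: swap data[3],data[9]; hi=8 → 5 2 -4 -6 11 -2 4 7 3 9
data[mid]=-6<7: swap data[3],data[3]; lo=4,mid=4 → 5 2 -4 -6 11 -2 4 7 3 9
data[mid]=11>7: swap data[4],data[8]; hi=7 → 5 2 -4 -6 3 -2 4 7 11 9
data[mid]=3<7: swap data[4],data[4]; lo=5,mid=5 → 5 2 -4 -6 3 -2 4 7 11 9
data[mid]=-2<7: swap data[5],data[5]; lo=6,mid=6 → 5 2 -4 -6 3 -2 4 7 11 9
data[mid]=4<7: swap data[6],data[6]; lo=7,mid=7 → 5 2 -4 -6 3 -2 4 7 11 9
data[mid]=7=7: mid=8
end: lo=7, hi=7; data = 5 2 -4 -6 3 -2 4 7 11 9

5 2 -4 -6 3 -2 4 7 11 9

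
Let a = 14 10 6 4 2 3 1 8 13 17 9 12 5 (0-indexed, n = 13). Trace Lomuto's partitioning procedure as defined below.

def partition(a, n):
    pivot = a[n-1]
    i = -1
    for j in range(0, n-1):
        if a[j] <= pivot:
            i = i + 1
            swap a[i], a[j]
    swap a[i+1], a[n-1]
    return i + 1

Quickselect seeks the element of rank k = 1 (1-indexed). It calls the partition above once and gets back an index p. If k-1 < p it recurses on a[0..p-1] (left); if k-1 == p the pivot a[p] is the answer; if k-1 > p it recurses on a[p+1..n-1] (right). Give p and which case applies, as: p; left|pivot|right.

pivot = a[12] = 5; i = -1
j=0: a[0]=14 > 5 → no swap
j=1: a[1]=10 > 5 → no swap
j=2: a[2]=6 > 5 → no swap
j=3: a[3]=4 ≤ 5 → i=0, swap a[0],a[3] → 4 10 6 14 2 3 1 8 13 17 9 12 5
j=4: a[4]=2 ≤ 5 → i=1, swap a[1],a[4] → 4 2 6 14 10 3 1 8 13 17 9 12 5
j=5: a[5]=3 ≤ 5 → i=2, swap a[2],a[5] → 4 2 3 14 10 6 1 8 13 17 9 12 5
j=6: a[6]=1 ≤ 5 → i=3, swap a[3],a[6] → 4 2 3 1 10 6 14 8 13 17 9 12 5
j=7: a[7]=8 > 5 → no swap
j=8: a[8]=13 > 5 → no swap
j=9: a[9]=17 > 5 → no swap
j=10: a[10]=9 > 5 → no swap
j=11: a[11]=12 > 5 → no swap
final swap a[4],a[12] → 4 2 3 1 5 6 14 8 13 17 9 12 10; return 4
p = 4; k-1 = 0 < 4 ⇒ left

4; left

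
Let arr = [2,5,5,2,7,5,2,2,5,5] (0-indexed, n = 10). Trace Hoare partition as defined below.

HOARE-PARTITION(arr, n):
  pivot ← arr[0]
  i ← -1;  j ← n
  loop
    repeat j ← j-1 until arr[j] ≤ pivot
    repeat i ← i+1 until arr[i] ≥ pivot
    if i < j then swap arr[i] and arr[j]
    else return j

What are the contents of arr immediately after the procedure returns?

pivot = arr[0] = 2; i = -1, j = 10
j→7 (arr[7]=2≤2), i→0 (arr[0]=2≥2); i<j, swap → [2,5,5,2,7,5,2,2,5,5]
j→6 (arr[6]=2≤2), i→1 (arr[1]=5≥2); i<j, swap → [2,2,5,2,7,5,5,2,5,5]
j→3 (arr[3]=2≤2), i→2 (arr[2]=5≥2); i<j, swap → [2,2,2,5,7,5,5,2,5,5]
j→2, i→3; i≥j, return j=2. arr = [2,2,2,5,7,5,5,2,5,5]

[2,2,2,5,7,5,5,2,5,5]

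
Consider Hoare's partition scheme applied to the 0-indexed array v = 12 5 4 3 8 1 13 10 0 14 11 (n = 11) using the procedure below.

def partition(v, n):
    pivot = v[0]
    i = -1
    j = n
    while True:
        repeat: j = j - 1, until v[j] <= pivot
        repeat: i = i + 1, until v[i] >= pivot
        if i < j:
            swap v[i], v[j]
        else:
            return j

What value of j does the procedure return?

pivot=12
j stops at 10 (11), i stops at 0 (12); swap ⇒ 11 5 4 3 8 1 13 10 0 14 12
j stops at 8 (0), i stops at 6 (13); swap ⇒ 11 5 4 3 8 1 0 10 13 14 12
j stops at 7, i stops at 8; i≥j ⇒ return 7. v=11 5 4 3 8 1 0 10 13 14 12

7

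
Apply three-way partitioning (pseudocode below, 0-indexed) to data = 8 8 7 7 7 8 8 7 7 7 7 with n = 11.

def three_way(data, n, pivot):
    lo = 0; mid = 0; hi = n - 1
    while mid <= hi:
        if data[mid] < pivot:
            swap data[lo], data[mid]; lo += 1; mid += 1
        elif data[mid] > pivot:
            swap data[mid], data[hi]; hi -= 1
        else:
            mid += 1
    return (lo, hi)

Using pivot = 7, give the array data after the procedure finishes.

7 7 7 7 7 7 7 8 8 8 8

lo=0 mid=0 hi=10
8>7: swap(0,10), hi=9 ⇒ 7 8 7 7 7 8 8 7 7 7 8
7=7: mid=1
8>7: swap(1,9), hi=8 ⇒ 7 7 7 7 7 8 8 7 7 8 8
7=7: mid=2
7=7: mid=3
7=7: mid=4
7=7: mid=5
8>7: swap(5,8), hi=7 ⇒ 7 7 7 7 7 7 8 7 8 8 8
7=7: mid=6
8>7: swap(6,7), hi=6 ⇒ 7 7 7 7 7 7 7 8 8 8 8
7=7: mid=7
done. lo=0 hi=6; data=7 7 7 7 7 7 7 8 8 8 8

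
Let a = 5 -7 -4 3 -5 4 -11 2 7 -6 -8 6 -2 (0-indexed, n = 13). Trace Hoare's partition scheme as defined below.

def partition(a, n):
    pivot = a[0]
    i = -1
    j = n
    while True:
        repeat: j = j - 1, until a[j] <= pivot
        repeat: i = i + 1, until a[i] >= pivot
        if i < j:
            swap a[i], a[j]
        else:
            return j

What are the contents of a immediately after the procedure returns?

-2 -7 -4 3 -5 4 -11 2 -8 -6 7 6 5

pivot=5
j stops at 12 (-2), i stops at 0 (5); swap ⇒ -2 -7 -4 3 -5 4 -11 2 7 -6 -8 6 5
j stops at 10 (-8), i stops at 8 (7); swap ⇒ -2 -7 -4 3 -5 4 -11 2 -8 -6 7 6 5
j stops at 9, i stops at 10; i≥j ⇒ return 9. a=-2 -7 -4 3 -5 4 -11 2 -8 -6 7 6 5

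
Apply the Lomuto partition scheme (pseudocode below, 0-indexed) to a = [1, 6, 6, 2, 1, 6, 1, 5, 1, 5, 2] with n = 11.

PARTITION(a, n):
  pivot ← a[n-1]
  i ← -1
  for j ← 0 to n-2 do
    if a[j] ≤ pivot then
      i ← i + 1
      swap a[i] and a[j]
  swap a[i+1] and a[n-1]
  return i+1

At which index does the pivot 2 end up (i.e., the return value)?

pivot=2, i=-1
j=0: 1≤2, i=0, swap(0,0) ⇒ [1, 6, 6, 2, 1, 6, 1, 5, 1, 5, 2]
j=1: 6>2, skip
j=2: 6>2, skip
j=3: 2≤2, i=1, swap(1,3) ⇒ [1, 2, 6, 6, 1, 6, 1, 5, 1, 5, 2]
j=4: 1≤2, i=2, swap(2,4) ⇒ [1, 2, 1, 6, 6, 6, 1, 5, 1, 5, 2]
j=5: 6>2, skip
j=6: 1≤2, i=3, swap(3,6) ⇒ [1, 2, 1, 1, 6, 6, 6, 5, 1, 5, 2]
j=7: 5>2, skip
j=8: 1≤2, i=4, swap(4,8) ⇒ [1, 2, 1, 1, 1, 6, 6, 5, 6, 5, 2]
j=9: 5>2, skip
swap(5,10) ⇒ [1, 2, 1, 1, 1, 2, 6, 5, 6, 5, 6]; return 5

5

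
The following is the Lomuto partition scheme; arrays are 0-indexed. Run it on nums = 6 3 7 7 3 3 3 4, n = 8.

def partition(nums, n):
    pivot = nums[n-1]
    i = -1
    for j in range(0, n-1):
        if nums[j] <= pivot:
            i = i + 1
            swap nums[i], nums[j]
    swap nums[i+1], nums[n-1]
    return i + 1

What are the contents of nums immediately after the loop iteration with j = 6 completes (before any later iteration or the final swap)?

3 3 3 3 6 7 7 4

pivot=4, i=-1
j=0: 6>4, skip
j=1: 3≤4, i=0, swap(0,1) ⇒ 3 6 7 7 3 3 3 4
j=2: 7>4, skip
j=3: 7>4, skip
j=4: 3≤4, i=1, swap(1,4) ⇒ 3 3 7 7 6 3 3 4
j=5: 3≤4, i=2, swap(2,5) ⇒ 3 3 3 7 6 7 3 4
j=6: 3≤4, i=3, swap(3,6) ⇒ 3 3 3 3 6 7 7 4
(after j=6) nums = 3 3 3 3 6 7 7 4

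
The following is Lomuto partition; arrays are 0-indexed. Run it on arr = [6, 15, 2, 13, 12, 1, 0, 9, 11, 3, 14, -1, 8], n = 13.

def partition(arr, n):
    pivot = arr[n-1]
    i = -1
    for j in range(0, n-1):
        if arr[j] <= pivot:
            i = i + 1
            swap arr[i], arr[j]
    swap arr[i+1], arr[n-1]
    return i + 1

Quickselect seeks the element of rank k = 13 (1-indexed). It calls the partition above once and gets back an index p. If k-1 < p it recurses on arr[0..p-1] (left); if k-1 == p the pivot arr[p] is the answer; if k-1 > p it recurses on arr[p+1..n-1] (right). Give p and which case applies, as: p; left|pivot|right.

6; right

pivot=8, i=-1
j=0: 6≤8, i=0, swap(0,0) ⇒ [6, 15, 2, 13, 12, 1, 0, 9, 11, 3, 14, -1, 8]
j=1: 15>8, skip
j=2: 2≤8, i=1, swap(1,2) ⇒ [6, 2, 15, 13, 12, 1, 0, 9, 11, 3, 14, -1, 8]
j=3: 13>8, skip
j=4: 12>8, skip
j=5: 1≤8, i=2, swap(2,5) ⇒ [6, 2, 1, 13, 12, 15, 0, 9, 11, 3, 14, -1, 8]
j=6: 0≤8, i=3, swap(3,6) ⇒ [6, 2, 1, 0, 12, 15, 13, 9, 11, 3, 14, -1, 8]
j=7: 9>8, skip
j=8: 11>8, skip
j=9: 3≤8, i=4, swap(4,9) ⇒ [6, 2, 1, 0, 3, 15, 13, 9, 11, 12, 14, -1, 8]
j=10: 14>8, skip
j=11: -1≤8, i=5, swap(5,11) ⇒ [6, 2, 1, 0, 3, -1, 13, 9, 11, 12, 14, 15, 8]
swap(6,12) ⇒ [6, 2, 1, 0, 3, -1, 8, 9, 11, 12, 14, 15, 13]; return 6
p = 6; k-1 = 12 > 6 ⇒ right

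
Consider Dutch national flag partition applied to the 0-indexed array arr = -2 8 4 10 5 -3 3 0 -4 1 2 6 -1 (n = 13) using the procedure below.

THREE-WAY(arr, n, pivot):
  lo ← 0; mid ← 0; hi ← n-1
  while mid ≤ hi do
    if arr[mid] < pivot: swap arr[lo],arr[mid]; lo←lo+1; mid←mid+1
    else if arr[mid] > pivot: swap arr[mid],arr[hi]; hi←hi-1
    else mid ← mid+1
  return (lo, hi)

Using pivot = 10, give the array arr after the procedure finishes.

pivot = 10; lo=0, mid=0, hi=12
arr[mid]=-2<10: swap arr[0],arr[0]; lo=1,mid=1 → -2 8 4 10 5 -3 3 0 -4 1 2 6 -1
arr[mid]=8<10: swap arr[1],arr[1]; lo=2,mid=2 → -2 8 4 10 5 -3 3 0 -4 1 2 6 -1
arr[mid]=4<10: swap arr[2],arr[2]; lo=3,mid=3 → -2 8 4 10 5 -3 3 0 -4 1 2 6 -1
arr[mid]=10=10: mid=4
arr[mid]=5<10: swap arr[3],arr[4]; lo=4,mid=5 → -2 8 4 5 10 -3 3 0 -4 1 2 6 -1
arr[mid]=-3<10: swap arr[4],arr[5]; lo=5,mid=6 → -2 8 4 5 -3 10 3 0 -4 1 2 6 -1
arr[mid]=3<10: swap arr[5],arr[6]; lo=6,mid=7 → -2 8 4 5 -3 3 10 0 -4 1 2 6 -1
arr[mid]=0<10: swap arr[6],arr[7]; lo=7,mid=8 → -2 8 4 5 -3 3 0 10 -4 1 2 6 -1
arr[mid]=-4<10: swap arr[7],arr[8]; lo=8,mid=9 → -2 8 4 5 -3 3 0 -4 10 1 2 6 -1
arr[mid]=1<10: swap arr[8],arr[9]; lo=9,mid=10 → -2 8 4 5 -3 3 0 -4 1 10 2 6 -1
arr[mid]=2<10: swap arr[9],arr[10]; lo=10,mid=11 → -2 8 4 5 -3 3 0 -4 1 2 10 6 -1
arr[mid]=6<10: swap arr[10],arr[11]; lo=11,mid=12 → -2 8 4 5 -3 3 0 -4 1 2 6 10 -1
arr[mid]=-1<10: swap arr[11],arr[12]; lo=12,mid=13 → -2 8 4 5 -3 3 0 -4 1 2 6 -1 10
end: lo=12, hi=12; arr = -2 8 4 5 -3 3 0 -4 1 2 6 -1 10

-2 8 4 5 -3 3 0 -4 1 2 6 -1 10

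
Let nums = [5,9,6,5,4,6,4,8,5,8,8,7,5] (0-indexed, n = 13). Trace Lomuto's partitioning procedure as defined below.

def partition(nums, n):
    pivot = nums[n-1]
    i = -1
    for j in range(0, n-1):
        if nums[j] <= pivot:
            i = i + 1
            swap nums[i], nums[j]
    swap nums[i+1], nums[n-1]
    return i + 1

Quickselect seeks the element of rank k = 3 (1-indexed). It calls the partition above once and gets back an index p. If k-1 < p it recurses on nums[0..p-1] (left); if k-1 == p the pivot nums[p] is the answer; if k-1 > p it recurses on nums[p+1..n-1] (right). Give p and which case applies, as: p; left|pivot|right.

5; left

pivot=5, i=-1
j=0: 5≤5, i=0, swap(0,0) ⇒ [5,9,6,5,4,6,4,8,5,8,8,7,5]
j=1: 9>5, skip
j=2: 6>5, skip
j=3: 5≤5, i=1, swap(1,3) ⇒ [5,5,6,9,4,6,4,8,5,8,8,7,5]
j=4: 4≤5, i=2, swap(2,4) ⇒ [5,5,4,9,6,6,4,8,5,8,8,7,5]
j=5: 6>5, skip
j=6: 4≤5, i=3, swap(3,6) ⇒ [5,5,4,4,6,6,9,8,5,8,8,7,5]
j=7: 8>5, skip
j=8: 5≤5, i=4, swap(4,8) ⇒ [5,5,4,4,5,6,9,8,6,8,8,7,5]
j=9: 8>5, skip
j=10: 8>5, skip
j=11: 7>5, skip
swap(5,12) ⇒ [5,5,4,4,5,5,9,8,6,8,8,7,6]; return 5
p = 5; k-1 = 2 < 5 ⇒ left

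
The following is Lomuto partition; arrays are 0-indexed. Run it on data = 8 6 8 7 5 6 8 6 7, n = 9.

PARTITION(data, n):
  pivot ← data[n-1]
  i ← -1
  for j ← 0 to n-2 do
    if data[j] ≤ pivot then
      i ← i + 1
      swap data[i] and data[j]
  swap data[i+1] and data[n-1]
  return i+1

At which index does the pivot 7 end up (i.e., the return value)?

5

pivot = data[8] = 7; i = -1
j=0: data[0]=8 > 7 → no swap
j=1: data[1]=6 ≤ 7 → i=0, swap data[0],data[1] → 6 8 8 7 5 6 8 6 7
j=2: data[2]=8 > 7 → no swap
j=3: data[3]=7 ≤ 7 → i=1, swap data[1],data[3] → 6 7 8 8 5 6 8 6 7
j=4: data[4]=5 ≤ 7 → i=2, swap data[2],data[4] → 6 7 5 8 8 6 8 6 7
j=5: data[5]=6 ≤ 7 → i=3, swap data[3],data[5] → 6 7 5 6 8 8 8 6 7
j=6: data[6]=8 > 7 → no swap
j=7: data[7]=6 ≤ 7 → i=4, swap data[4],data[7] → 6 7 5 6 6 8 8 8 7
final swap data[5],data[8] → 6 7 5 6 6 7 8 8 8; return 5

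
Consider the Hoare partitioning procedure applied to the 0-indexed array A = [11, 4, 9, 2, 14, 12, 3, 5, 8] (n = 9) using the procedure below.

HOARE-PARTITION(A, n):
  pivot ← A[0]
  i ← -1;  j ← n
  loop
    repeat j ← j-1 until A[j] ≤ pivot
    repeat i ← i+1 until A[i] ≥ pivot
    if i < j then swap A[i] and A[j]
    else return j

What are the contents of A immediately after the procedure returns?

pivot = A[0] = 11; i = -1, j = 9
j→8 (A[8]=8≤11), i→0 (A[0]=11≥11); i<j, swap → [8, 4, 9, 2, 14, 12, 3, 5, 11]
j→7 (A[7]=5≤11), i→4 (A[4]=14≥11); i<j, swap → [8, 4, 9, 2, 5, 12, 3, 14, 11]
j→6 (A[6]=3≤11), i→5 (A[5]=12≥11); i<j, swap → [8, 4, 9, 2, 5, 3, 12, 14, 11]
j→5, i→6; i≥j, return j=5. A = [8, 4, 9, 2, 5, 3, 12, 14, 11]

[8, 4, 9, 2, 5, 3, 12, 14, 11]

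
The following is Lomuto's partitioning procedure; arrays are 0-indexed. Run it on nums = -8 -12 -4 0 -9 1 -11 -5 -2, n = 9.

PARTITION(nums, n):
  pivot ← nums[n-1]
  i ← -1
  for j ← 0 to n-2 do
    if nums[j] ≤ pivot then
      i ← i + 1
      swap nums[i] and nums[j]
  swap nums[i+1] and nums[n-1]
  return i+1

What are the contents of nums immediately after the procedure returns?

pivot=-2, i=-1
j=0: -8≤-2, i=0, swap(0,0) ⇒ -8 -12 -4 0 -9 1 -11 -5 -2
j=1: -12≤-2, i=1, swap(1,1) ⇒ -8 -12 -4 0 -9 1 -11 -5 -2
j=2: -4≤-2, i=2, swap(2,2) ⇒ -8 -12 -4 0 -9 1 -11 -5 -2
j=3: 0>-2, skip
j=4: -9≤-2, i=3, swap(3,4) ⇒ -8 -12 -4 -9 0 1 -11 -5 -2
j=5: 1>-2, skip
j=6: -11≤-2, i=4, swap(4,6) ⇒ -8 -12 -4 -9 -11 1 0 -5 -2
j=7: -5≤-2, i=5, swap(5,7) ⇒ -8 -12 -4 -9 -11 -5 0 1 -2
swap(6,8) ⇒ -8 -12 -4 -9 -11 -5 -2 1 0; return 6

-8 -12 -4 -9 -11 -5 -2 1 0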